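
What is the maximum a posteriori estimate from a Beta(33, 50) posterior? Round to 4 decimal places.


The MAP estimate equals the mode of the distribution.
Mode of Beta(a,b) = (a-1)/(a+b-2)
= 32/81
= 0.3951

0.3951


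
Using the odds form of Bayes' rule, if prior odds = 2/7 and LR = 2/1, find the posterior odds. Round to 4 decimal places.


Bayes' rule in odds form: posterior odds = prior odds * LR
= (2 * 2) / (7 * 1)
= 4/7 = 0.5714

0.5714


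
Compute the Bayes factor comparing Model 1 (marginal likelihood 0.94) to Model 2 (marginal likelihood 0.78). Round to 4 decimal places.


BF12 = marginal likelihood of M1 / marginal likelihood of M2
= 0.94/0.78
= 1.2051

1.2051


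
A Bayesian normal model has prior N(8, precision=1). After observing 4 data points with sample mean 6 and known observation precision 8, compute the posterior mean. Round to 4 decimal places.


Posterior mean = (prior_precision * prior_mean + n * data_precision * data_mean) / (prior_precision + n * data_precision)
Numerator = 1*8 + 4*8*6 = 200
Denominator = 1 + 4*8 = 33
Posterior mean = 6.0606

6.0606


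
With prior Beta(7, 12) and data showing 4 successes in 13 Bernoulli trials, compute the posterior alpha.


Conjugate update: alpha_posterior = alpha_prior + k
= 7 + 4 = 11

11


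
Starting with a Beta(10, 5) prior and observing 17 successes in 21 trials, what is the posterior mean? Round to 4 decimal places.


Posterior parameters: alpha = 10 + 17 = 27
beta = 5 + 4 = 9
Posterior mean = alpha / (alpha + beta) = 27 / 36
= 0.75

0.75


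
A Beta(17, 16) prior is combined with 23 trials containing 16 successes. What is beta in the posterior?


In conjugate updating:
beta_posterior = beta_prior + (n - k)
= 16 + (23 - 16)
= 16 + 7 = 23

23


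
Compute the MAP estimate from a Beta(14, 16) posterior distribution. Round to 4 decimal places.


MAP = mode of Beta distribution
= (alpha - 1)/(alpha + beta - 2)
= (14-1)/(14+16-2)
= 13/28 = 0.4643

0.4643


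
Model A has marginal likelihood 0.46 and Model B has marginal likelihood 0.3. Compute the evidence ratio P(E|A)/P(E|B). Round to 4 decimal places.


Evidence ratio = P(E|A) / P(E|B)
= 0.46 / 0.3
= 1.5333

1.5333


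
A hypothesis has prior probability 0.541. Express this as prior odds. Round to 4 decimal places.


Odds = P(H) / P(not H) = 0.541 / 0.459
= 1.1786

1.1786


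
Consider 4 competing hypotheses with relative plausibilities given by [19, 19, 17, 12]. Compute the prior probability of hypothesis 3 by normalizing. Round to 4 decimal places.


Sum of weights = 19 + 19 + 17 + 12 = 67
Normalized prior for H3 = 17 / 67
= 0.2537

0.2537


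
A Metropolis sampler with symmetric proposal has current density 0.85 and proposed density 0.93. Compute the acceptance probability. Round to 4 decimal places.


For symmetric proposals, acceptance = min(1, pi(x*)/pi(x))
= min(1, 0.93/0.85)
= min(1, 1.0941) = 1.0

1.0


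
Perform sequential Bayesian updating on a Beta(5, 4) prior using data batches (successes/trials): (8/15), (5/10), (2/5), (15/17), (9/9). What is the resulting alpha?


Accumulate successes: 39
Posterior alpha = prior alpha + sum of successes
= 5 + 39 = 44

44


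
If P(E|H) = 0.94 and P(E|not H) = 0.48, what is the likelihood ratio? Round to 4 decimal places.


Likelihood ratio = P(E|H) / P(E|not H)
= 0.94 / 0.48
= 1.9583

1.9583


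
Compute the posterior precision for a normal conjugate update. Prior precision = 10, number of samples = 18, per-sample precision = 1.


tau_post = tau_0 + n * tau
= 10 + 18 * 1 = 28

28


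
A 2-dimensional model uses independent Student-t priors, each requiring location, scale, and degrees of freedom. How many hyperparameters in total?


Per parameter: 3 (location, scale, and degrees of freedom).
Total = 2 * 3 = 6

6


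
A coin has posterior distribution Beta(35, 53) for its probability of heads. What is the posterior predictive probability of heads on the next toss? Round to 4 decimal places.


Posterior predictive = E[theta] = alpha/(alpha+beta)
= 35/88
= 0.3977

0.3977


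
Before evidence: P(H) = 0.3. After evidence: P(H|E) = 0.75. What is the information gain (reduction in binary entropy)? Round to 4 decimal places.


Prior entropy = 0.8813
Posterior entropy = 0.8113
Information gain = 0.8813 - 0.8113 = 0.07

0.07


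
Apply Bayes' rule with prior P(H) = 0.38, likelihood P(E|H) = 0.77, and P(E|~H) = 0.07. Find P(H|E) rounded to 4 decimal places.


Step 1: Compute marginal P(E) = P(E|H)P(H) + P(E|~H)P(~H)
= 0.77*0.38 + 0.07*0.62 = 0.336
Step 2: P(H|E) = P(E|H)P(H)/P(E) = 0.2926/0.336
= 0.8708

0.8708


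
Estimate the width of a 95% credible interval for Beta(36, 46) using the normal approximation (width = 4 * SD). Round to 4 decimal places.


For Beta(a,b): Var = ab/((a+b)^2(a+b+1))
Var = 0.003, SD = 0.0545
Approximate 95% CI width = 4 * 0.0545 = 0.2179

0.2179


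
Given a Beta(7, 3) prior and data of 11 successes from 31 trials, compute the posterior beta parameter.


Number of failures = 31 - 11 = 20
Posterior beta = 3 + 20 = 23

23


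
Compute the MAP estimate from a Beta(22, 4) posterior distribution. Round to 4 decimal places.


MAP = mode of Beta distribution
= (alpha - 1)/(alpha + beta - 2)
= (22-1)/(22+4-2)
= 21/24 = 0.875

0.875


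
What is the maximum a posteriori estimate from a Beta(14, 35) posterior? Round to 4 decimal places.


The MAP estimate equals the mode of the distribution.
Mode of Beta(a,b) = (a-1)/(a+b-2)
= 13/47
= 0.2766

0.2766


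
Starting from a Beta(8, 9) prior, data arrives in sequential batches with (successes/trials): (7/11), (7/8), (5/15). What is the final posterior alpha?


In sequential Bayesian updating, we sum all successes.
Total successes = 19
Final alpha = 8 + 19 = 27

27


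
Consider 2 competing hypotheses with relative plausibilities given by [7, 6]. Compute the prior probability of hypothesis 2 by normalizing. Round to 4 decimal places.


Sum of weights = 7 + 6 = 13
Normalized prior for H2 = 6 / 13
= 0.4615

0.4615


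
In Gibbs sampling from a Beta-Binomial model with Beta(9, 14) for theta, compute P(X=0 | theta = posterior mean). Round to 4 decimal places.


Posterior mean = alpha/(alpha+beta) = 9/23 = 0.3913
P(X=0|theta=mean) = 1 - theta = 0.6087

0.6087


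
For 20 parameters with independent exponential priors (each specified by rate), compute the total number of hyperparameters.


A exponential prior has 1 hyperparameter per parameter.
Total = 20 * 1 = 20

20


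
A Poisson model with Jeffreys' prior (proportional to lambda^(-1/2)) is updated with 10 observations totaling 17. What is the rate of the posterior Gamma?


Posterior = Gamma(0.5 + S, n)
= Gamma(0.5 + 17, 10)
Posterior rate = 0 + n = 10

10.0


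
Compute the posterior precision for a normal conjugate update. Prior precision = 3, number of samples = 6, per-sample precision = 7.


tau_post = tau_0 + n * tau
= 3 + 6 * 7 = 45

45


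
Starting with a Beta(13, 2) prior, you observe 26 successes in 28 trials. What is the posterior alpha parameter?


For a Beta-Binomial conjugate model:
Posterior alpha = prior alpha + number of successes
= 13 + 26 = 39

39


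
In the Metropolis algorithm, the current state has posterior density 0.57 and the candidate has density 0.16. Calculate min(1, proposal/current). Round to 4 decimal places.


Ratio = 0.16/0.57 = 0.2807
Acceptance probability = min(1, 0.2807)
= 0.2807

0.2807


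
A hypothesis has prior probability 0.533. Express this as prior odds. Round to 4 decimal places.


Odds = P(H) / P(not H) = 0.533 / 0.467
= 1.1413

1.1413


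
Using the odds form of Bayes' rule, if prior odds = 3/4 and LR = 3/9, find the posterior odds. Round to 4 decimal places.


Bayes' rule in odds form: posterior odds = prior odds * LR
= (3 * 3) / (4 * 9)
= 9/36 = 0.25

0.25


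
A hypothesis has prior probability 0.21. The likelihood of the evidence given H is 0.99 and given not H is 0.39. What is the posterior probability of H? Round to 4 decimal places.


Using Bayes' theorem:
P(E) = 0.21 * 0.99 + 0.79 * 0.39
P(E) = 0.516
P(H|E) = (0.21 * 0.99) / 0.516 = 0.4029

0.4029


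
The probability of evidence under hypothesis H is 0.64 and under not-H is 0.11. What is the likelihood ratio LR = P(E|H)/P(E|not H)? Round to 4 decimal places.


LR = 0.64 / 0.11
= 5.8182

5.8182


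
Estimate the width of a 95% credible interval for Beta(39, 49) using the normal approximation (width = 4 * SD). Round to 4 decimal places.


For Beta(a,b): Var = ab/((a+b)^2(a+b+1))
Var = 0.0028, SD = 0.0527
Approximate 95% CI width = 4 * 0.0527 = 0.2106

0.2106


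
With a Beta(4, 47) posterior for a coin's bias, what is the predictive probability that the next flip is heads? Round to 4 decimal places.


The predictive probability equals the posterior mean.
P(next = heads) = alpha / (alpha + beta)
= 4 / 51 = 0.0784

0.0784


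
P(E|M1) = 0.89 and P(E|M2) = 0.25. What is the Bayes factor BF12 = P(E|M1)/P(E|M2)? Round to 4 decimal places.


Bayes factor BF12 = P(E|M1) / P(E|M2)
= 0.89 / 0.25
= 3.56

3.56


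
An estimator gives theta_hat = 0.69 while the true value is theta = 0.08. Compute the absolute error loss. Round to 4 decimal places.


The absolute error loss is |theta_hat - theta|
= |0.69 - 0.08|
= 0.61

0.61


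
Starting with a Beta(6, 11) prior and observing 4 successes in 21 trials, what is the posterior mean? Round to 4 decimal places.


Posterior parameters: alpha = 6 + 4 = 10
beta = 11 + 17 = 28
Posterior mean = alpha / (alpha + beta) = 10 / 38
= 0.2632

0.2632


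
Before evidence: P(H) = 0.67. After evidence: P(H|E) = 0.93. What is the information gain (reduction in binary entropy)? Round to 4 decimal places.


Prior entropy = 0.9149
Posterior entropy = 0.3659
Information gain = 0.9149 - 0.3659 = 0.549

0.549


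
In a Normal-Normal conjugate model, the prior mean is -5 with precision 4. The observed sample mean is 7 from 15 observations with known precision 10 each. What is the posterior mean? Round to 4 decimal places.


Posterior precision = tau0 + n*tau = 4 + 15*10 = 154
Posterior mean = (tau0*mu0 + n*tau*xbar) / posterior_precision
= (4*-5 + 15*10*7) / 154
= 1030 / 154 = 6.6883

6.6883


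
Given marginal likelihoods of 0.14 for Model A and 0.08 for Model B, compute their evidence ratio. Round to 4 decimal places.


Ratio = ML(A) / ML(B) = 0.14/0.08
= 1.75

1.75


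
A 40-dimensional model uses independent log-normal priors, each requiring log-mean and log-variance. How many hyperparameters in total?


Per parameter: 2 (log-mean and log-variance).
Total = 40 * 2 = 80

80


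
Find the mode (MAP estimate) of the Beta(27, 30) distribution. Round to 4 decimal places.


For Beta(a,b) with a,b > 1:
Mode = (a-1)/(a+b-2) = (27-1)/(57-2)
= 26/55 = 0.4727

0.4727


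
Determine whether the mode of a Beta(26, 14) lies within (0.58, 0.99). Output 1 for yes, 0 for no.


First find the mode: (a-1)/(a+b-2) = 0.6579
Is 0.6579 in (0.58, 0.99)? 1

1


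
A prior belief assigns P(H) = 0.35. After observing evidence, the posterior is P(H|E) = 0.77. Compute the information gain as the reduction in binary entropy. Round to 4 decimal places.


H(prior) = -0.35*log2(0.35) - 0.65*log2(0.65)
= 0.9341
H(post) = -0.77*log2(0.77) - 0.23*log2(0.23)
= 0.778
IG = 0.9341 - 0.778 = 0.1561

0.1561


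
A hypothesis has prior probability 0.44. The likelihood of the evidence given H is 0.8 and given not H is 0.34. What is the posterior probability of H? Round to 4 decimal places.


Using Bayes' theorem:
P(E) = 0.44 * 0.8 + 0.56 * 0.34
P(E) = 0.5424
P(H|E) = (0.44 * 0.8) / 0.5424 = 0.649

0.649


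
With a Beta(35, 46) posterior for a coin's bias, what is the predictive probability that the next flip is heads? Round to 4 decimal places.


The predictive probability equals the posterior mean.
P(next = heads) = alpha / (alpha + beta)
= 35 / 81 = 0.4321

0.4321


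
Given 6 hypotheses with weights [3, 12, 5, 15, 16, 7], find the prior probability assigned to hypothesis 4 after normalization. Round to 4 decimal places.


To normalize, divide each weight by the sum of all weights.
Sum = 58
Prior(H4) = 15/58 = 0.2586

0.2586


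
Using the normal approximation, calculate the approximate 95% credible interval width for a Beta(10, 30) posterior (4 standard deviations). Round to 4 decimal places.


Var(Beta) = 10*30/(40^2 * 41) = 0.0046
SD = 0.0676
Width ~ 4*SD = 0.2705

0.2705


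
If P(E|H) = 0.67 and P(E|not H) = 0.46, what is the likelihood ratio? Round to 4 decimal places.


Likelihood ratio = P(E|H) / P(E|not H)
= 0.67 / 0.46
= 1.4565

1.4565


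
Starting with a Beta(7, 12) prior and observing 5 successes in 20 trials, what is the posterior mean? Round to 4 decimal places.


Posterior parameters: alpha = 7 + 5 = 12
beta = 12 + 15 = 27
Posterior mean = alpha / (alpha + beta) = 12 / 39
= 0.3077

0.3077


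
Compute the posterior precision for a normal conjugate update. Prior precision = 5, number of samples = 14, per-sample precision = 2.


tau_post = tau_0 + n * tau
= 5 + 14 * 2 = 33

33


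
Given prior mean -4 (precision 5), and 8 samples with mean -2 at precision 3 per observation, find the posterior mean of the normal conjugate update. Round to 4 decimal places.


The posterior mean is a precision-weighted average of prior and data.
Post. prec. = 5 + 24 = 29
Post. mean = (-20 + -48)/29 = -68/29 = -2.3448

-2.3448


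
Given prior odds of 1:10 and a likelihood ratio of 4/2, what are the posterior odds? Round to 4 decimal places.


Posterior odds = prior odds * LR
Prior odds = 1/10 = 0.1
LR = 4/2 = 2.0
Posterior odds = 0.1 * 2.0 = 0.2

0.2


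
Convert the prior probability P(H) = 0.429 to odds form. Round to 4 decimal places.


P(not H) = 1 - 0.429 = 0.571
Odds = 0.429 / 0.571 = 0.7513

0.7513


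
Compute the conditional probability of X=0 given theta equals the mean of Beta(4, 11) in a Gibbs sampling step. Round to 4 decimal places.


Mean of Beta(4, 11) = 0.2667
P(X=0 | theta=0.2667) = 0.7333

0.7333


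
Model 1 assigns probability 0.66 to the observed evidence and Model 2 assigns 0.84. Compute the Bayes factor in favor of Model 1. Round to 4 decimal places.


BF = P(data|M1) / P(data|M2)
= 0.66 / 0.84 = 0.7857

0.7857


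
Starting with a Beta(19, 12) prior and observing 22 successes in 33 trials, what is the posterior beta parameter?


Posterior beta = prior beta + failures
Failures = 33 - 22 = 11
beta_post = 12 + 11 = 23

23


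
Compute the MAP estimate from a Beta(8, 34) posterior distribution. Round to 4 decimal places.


MAP = mode of Beta distribution
= (alpha - 1)/(alpha + beta - 2)
= (8-1)/(8+34-2)
= 7/40 = 0.175

0.175


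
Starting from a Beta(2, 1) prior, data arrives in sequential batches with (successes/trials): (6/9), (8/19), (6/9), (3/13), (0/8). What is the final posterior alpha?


In sequential Bayesian updating, we sum all successes.
Total successes = 23
Final alpha = 2 + 23 = 25

25


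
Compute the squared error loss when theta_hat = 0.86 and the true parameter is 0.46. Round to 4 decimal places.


L = (theta_hat - theta_true)^2
= (0.86 - 0.46)^2
= 0.4^2 = 0.16

0.16


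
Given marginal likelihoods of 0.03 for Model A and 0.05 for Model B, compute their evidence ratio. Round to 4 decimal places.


Ratio = ML(A) / ML(B) = 0.03/0.05
= 0.6

0.6


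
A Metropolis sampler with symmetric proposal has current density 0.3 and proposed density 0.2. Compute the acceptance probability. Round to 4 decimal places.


For symmetric proposals, acceptance = min(1, pi(x*)/pi(x))
= min(1, 0.2/0.3)
= min(1, 0.6667) = 0.6667

0.6667


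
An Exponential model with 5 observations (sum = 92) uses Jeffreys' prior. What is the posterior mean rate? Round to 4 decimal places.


Posterior Gamma(5, 92)
E[lambda] = 5/92 = 0.0543

0.0543


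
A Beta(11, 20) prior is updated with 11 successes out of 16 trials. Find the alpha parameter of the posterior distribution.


In the Beta-Binomial conjugate update:
alpha_post = alpha_prior + successes
= 11 + 11
= 22

22


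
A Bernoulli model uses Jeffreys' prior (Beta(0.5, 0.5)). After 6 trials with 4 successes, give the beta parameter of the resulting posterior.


Posterior = Beta(prior_alpha + successes, prior_beta + failures)
= Beta(0.5 + 4, 0.5 + 2)
Posterior beta = 0.5 + (n - k) = 0.5 + 2 = 2.5

2.5


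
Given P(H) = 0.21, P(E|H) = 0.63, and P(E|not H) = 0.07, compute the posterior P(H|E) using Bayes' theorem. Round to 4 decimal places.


By Bayes' theorem: P(H|E) = P(E|H)*P(H) / P(E)
P(E) = P(E|H)*P(H) + P(E|not H)*P(not H)
P(E) = 0.63*0.21 + 0.07*0.79 = 0.1876
P(H|E) = 0.63*0.21 / 0.1876 = 0.7052

0.7052


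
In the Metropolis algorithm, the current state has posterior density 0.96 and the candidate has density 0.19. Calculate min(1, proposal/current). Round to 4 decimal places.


Ratio = 0.19/0.96 = 0.1979
Acceptance probability = min(1, 0.1979)
= 0.1979

0.1979


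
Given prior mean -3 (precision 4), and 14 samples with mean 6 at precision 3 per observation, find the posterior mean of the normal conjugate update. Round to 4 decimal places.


The posterior mean is a precision-weighted average of prior and data.
Post. prec. = 4 + 42 = 46
Post. mean = (-12 + 252)/46 = 240/46 = 5.2174

5.2174


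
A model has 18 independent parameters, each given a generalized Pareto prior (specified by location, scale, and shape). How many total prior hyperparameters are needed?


Each generalized Pareto prior needs 3 hyperparameters (location, scale, and shape).
Total = 3 * 18 = 54

54


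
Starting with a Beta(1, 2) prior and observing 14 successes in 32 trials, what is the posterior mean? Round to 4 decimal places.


Posterior parameters: alpha = 1 + 14 = 15
beta = 2 + 18 = 20
Posterior mean = alpha / (alpha + beta) = 15 / 35
= 0.4286

0.4286


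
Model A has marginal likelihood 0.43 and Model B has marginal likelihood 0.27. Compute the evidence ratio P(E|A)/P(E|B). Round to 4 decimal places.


Evidence ratio = P(E|A) / P(E|B)
= 0.43 / 0.27
= 1.5926

1.5926


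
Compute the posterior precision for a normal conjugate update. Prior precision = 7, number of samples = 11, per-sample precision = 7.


tau_post = tau_0 + n * tau
= 7 + 11 * 7 = 84

84


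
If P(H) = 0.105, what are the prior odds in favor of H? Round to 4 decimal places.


Prior odds = P(H) / (1 - P(H))
= 0.105 / 0.895
= 0.1173

0.1173


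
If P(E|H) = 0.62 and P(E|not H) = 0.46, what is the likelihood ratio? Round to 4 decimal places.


Likelihood ratio = P(E|H) / P(E|not H)
= 0.62 / 0.46
= 1.3478

1.3478


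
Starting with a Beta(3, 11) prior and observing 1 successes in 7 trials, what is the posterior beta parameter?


Posterior beta = prior beta + failures
Failures = 7 - 1 = 6
beta_post = 11 + 6 = 17

17


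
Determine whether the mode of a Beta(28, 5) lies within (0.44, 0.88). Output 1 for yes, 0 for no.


First find the mode: (a-1)/(a+b-2) = 0.871
Is 0.871 in (0.44, 0.88)? 1

1


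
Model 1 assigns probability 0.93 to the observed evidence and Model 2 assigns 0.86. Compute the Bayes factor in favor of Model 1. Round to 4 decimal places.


BF = P(data|M1) / P(data|M2)
= 0.93 / 0.86 = 1.0814

1.0814


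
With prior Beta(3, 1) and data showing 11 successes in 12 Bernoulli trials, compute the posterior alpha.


Conjugate update: alpha_posterior = alpha_prior + k
= 3 + 11 = 14

14


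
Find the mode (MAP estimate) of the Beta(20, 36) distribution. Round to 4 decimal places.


For Beta(a,b) with a,b > 1:
Mode = (a-1)/(a+b-2) = (20-1)/(56-2)
= 19/54 = 0.3519

0.3519


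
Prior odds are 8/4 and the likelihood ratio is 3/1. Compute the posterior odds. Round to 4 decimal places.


Posterior odds = prior odds * likelihood ratio
= (8/4) * (3/1)
= 24 / 4
= 6.0

6.0


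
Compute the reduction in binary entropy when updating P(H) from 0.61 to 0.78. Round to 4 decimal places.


H_before = -p*log2(p) - (1-p)*log2(1-p) for p=0.61: 0.9648
H_after for p=0.78: 0.7602
Reduction = 0.9648 - 0.7602 = 0.2046

0.2046


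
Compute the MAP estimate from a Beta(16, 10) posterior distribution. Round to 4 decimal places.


MAP = mode of Beta distribution
= (alpha - 1)/(alpha + beta - 2)
= (16-1)/(16+10-2)
= 15/24 = 0.625

0.625


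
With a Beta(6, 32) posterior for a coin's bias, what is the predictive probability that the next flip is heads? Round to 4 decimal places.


The predictive probability equals the posterior mean.
P(next = heads) = alpha / (alpha + beta)
= 6 / 38 = 0.1579

0.1579


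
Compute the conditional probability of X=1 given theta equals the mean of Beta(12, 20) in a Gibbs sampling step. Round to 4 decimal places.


Mean of Beta(12, 20) = 0.375
P(X=1 | theta=0.375) = 0.375

0.375


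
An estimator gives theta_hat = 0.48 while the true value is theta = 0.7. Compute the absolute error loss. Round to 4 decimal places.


The absolute error loss is |theta_hat - theta|
= |0.48 - 0.7|
= 0.22

0.22


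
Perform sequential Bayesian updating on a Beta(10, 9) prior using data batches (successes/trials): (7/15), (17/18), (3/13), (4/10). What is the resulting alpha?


Accumulate successes: 31
Posterior alpha = prior alpha + sum of successes
= 10 + 31 = 41

41


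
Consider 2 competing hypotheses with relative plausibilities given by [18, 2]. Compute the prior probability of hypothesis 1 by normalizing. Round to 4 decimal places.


Sum of weights = 18 + 2 = 20
Normalized prior for H1 = 18 / 20
= 0.9

0.9


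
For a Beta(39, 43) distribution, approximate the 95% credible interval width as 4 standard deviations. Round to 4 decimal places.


Variance of Beta(a,b) = ab / ((a+b)^2 * (a+b+1))
= 39*43 / ((82)^2 * 83)
= 0.003
SD = sqrt(0.003) = 0.0548
Width = 4 * SD = 0.2193

0.2193


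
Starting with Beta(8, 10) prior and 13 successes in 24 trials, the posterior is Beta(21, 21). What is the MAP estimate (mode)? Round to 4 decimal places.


The mode of Beta(a, b) when a > 1 and b > 1 is (a-1)/(a+b-2)
= (21 - 1) / (21 + 21 - 2)
= 20 / 40
= 0.5

0.5


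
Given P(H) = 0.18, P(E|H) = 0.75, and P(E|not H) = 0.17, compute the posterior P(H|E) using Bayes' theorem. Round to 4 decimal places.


By Bayes' theorem: P(H|E) = P(E|H)*P(H) / P(E)
P(E) = P(E|H)*P(H) + P(E|not H)*P(not H)
P(E) = 0.75*0.18 + 0.17*0.82 = 0.2744
P(H|E) = 0.75*0.18 / 0.2744 = 0.492

0.492


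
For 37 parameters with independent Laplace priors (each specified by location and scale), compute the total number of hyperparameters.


A Laplace prior has 2 hyperparameters per parameter.
Total = 37 * 2 = 74

74


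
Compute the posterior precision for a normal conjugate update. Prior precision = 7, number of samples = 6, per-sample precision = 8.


tau_post = tau_0 + n * tau
= 7 + 6 * 8 = 55

55


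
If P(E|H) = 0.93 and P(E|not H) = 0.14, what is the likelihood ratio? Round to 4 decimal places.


Likelihood ratio = P(E|H) / P(E|not H)
= 0.93 / 0.14
= 6.6429

6.6429


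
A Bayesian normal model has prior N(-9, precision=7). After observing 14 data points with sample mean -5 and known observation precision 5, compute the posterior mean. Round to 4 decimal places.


Posterior mean = (prior_precision * prior_mean + n * data_precision * data_mean) / (prior_precision + n * data_precision)
Numerator = 7*-9 + 14*5*-5 = -413
Denominator = 7 + 14*5 = 77
Posterior mean = -5.3636

-5.3636


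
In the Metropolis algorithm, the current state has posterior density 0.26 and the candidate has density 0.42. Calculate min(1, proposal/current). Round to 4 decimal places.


Ratio = 0.42/0.26 = 1.6154
Acceptance probability = min(1, 1.6154)
= 1.0

1.0


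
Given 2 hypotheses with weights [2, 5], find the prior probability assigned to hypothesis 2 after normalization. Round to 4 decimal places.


To normalize, divide each weight by the sum of all weights.
Sum = 7
Prior(H2) = 5/7 = 0.7143

0.7143


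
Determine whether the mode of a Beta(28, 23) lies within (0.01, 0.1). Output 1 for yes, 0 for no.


First find the mode: (a-1)/(a+b-2) = 0.551
Is 0.551 in (0.01, 0.1)? 0

0


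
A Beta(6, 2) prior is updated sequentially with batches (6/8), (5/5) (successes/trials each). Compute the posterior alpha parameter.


Sequential conjugate updating is equivalent to a single batch update.
Total successes across all batches = 11
alpha_posterior = alpha_prior + total_successes = 6 + 11
= 17

17


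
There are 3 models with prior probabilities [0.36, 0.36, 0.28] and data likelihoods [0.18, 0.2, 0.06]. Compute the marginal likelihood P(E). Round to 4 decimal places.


P(E) = sum over models of P(M_i) * P(E|M_i)
= 0.36*0.18 + 0.36*0.2 + 0.28*0.06
= 0.1536

0.1536


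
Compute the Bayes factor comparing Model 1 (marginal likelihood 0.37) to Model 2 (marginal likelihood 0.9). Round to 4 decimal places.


BF12 = marginal likelihood of M1 / marginal likelihood of M2
= 0.37/0.9
= 0.4111

0.4111


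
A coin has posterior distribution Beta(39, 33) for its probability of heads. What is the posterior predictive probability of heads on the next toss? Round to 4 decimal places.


Posterior predictive = E[theta] = alpha/(alpha+beta)
= 39/72
= 0.5417

0.5417


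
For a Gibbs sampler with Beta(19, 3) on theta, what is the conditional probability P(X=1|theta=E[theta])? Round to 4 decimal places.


E[theta] = 19/(19+3) = 0.8636
P(X=1|theta) = theta = 0.8636

0.8636


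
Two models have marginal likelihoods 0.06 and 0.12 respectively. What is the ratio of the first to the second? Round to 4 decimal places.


Evidence ratio = 0.06 / 0.12
= 0.5

0.5


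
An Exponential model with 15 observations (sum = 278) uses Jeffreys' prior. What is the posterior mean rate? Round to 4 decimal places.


Posterior Gamma(15, 278)
E[lambda] = 15/278 = 0.054

0.054


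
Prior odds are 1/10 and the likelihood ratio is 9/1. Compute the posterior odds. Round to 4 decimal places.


Posterior odds = prior odds * likelihood ratio
= (1/10) * (9/1)
= 9 / 10
= 0.9

0.9


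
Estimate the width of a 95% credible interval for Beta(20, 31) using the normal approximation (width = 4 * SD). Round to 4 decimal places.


For Beta(a,b): Var = ab/((a+b)^2(a+b+1))
Var = 0.0046, SD = 0.0677
Approximate 95% CI width = 4 * 0.0677 = 0.2708

0.2708


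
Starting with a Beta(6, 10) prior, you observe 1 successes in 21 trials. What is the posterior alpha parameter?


For a Beta-Binomial conjugate model:
Posterior alpha = prior alpha + number of successes
= 6 + 1 = 7

7


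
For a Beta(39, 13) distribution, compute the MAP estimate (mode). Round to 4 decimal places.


MAP = mode = (a-1)/(a+b-2)
= (39-1)/(39+13-2)
= 38/50 = 0.76

0.76


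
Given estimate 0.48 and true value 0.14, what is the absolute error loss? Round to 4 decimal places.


Absolute error = |estimate - true|
= |0.34| = 0.34

0.34


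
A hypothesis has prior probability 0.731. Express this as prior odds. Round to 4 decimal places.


Odds = P(H) / P(not H) = 0.731 / 0.269
= 2.7175

2.7175


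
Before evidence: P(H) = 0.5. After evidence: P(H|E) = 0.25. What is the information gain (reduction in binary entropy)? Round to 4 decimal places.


Prior entropy = 1.0
Posterior entropy = 0.8113
Information gain = 1.0 - 0.8113 = 0.1887

0.1887


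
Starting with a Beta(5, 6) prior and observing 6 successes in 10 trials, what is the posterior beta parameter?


Posterior beta = prior beta + failures
Failures = 10 - 6 = 4
beta_post = 6 + 4 = 10

10


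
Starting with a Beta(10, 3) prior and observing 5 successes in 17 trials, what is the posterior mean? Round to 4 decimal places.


Posterior parameters: alpha = 10 + 5 = 15
beta = 3 + 12 = 15
Posterior mean = alpha / (alpha + beta) = 15 / 30
= 0.5

0.5


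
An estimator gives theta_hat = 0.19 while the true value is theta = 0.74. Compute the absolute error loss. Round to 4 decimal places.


The absolute error loss is |theta_hat - theta|
= |0.19 - 0.74|
= 0.55

0.55


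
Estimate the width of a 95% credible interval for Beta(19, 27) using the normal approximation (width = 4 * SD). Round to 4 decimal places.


For Beta(a,b): Var = ab/((a+b)^2(a+b+1))
Var = 0.0052, SD = 0.0718
Approximate 95% CI width = 4 * 0.0718 = 0.2873

0.2873


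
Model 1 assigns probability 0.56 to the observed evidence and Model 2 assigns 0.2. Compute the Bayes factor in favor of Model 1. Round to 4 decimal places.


BF = P(data|M1) / P(data|M2)
= 0.56 / 0.2 = 2.8

2.8


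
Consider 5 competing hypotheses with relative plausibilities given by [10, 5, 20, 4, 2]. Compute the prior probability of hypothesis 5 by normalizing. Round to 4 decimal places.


Sum of weights = 10 + 5 + 20 + 4 + 2 = 41
Normalized prior for H5 = 2 / 41
= 0.0488

0.0488


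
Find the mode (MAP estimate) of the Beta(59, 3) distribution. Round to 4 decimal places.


For Beta(a,b) with a,b > 1:
Mode = (a-1)/(a+b-2) = (59-1)/(62-2)
= 58/60 = 0.9667

0.9667


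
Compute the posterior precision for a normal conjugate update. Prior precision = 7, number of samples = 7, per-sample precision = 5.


tau_post = tau_0 + n * tau
= 7 + 7 * 5 = 42

42


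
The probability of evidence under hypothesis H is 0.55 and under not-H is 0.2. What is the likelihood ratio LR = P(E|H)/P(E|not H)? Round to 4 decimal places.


LR = 0.55 / 0.2
= 2.75

2.75


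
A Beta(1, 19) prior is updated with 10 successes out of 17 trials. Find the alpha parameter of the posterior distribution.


In the Beta-Binomial conjugate update:
alpha_post = alpha_prior + successes
= 1 + 10
= 11

11


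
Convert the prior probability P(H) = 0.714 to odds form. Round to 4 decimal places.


P(not H) = 1 - 0.714 = 0.286
Odds = 0.714 / 0.286 = 2.4965

2.4965


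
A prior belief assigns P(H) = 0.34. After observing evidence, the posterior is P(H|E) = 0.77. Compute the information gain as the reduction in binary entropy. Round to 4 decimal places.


H(prior) = -0.34*log2(0.34) - 0.66*log2(0.66)
= 0.9248
H(post) = -0.77*log2(0.77) - 0.23*log2(0.23)
= 0.778
IG = 0.9248 - 0.778 = 0.1468

0.1468


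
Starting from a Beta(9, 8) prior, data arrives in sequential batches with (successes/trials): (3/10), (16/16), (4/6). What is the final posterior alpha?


In sequential Bayesian updating, we sum all successes.
Total successes = 23
Final alpha = 9 + 23 = 32

32


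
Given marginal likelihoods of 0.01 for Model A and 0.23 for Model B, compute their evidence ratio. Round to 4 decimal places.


Ratio = ML(A) / ML(B) = 0.01/0.23
= 0.0435

0.0435


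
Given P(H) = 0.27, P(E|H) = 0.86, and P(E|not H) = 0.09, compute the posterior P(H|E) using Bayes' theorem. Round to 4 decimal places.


By Bayes' theorem: P(H|E) = P(E|H)*P(H) / P(E)
P(E) = P(E|H)*P(H) + P(E|not H)*P(not H)
P(E) = 0.86*0.27 + 0.09*0.73 = 0.2979
P(H|E) = 0.86*0.27 / 0.2979 = 0.7795

0.7795


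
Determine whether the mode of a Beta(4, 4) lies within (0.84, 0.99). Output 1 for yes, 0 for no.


First find the mode: (a-1)/(a+b-2) = 0.5
Is 0.5 in (0.84, 0.99)? 0

0


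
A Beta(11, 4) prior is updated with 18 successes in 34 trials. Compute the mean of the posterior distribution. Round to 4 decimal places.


After update: Beta(29, 20)
Mean = 29 / (29 + 20) = 29 / 49
= 0.5918

0.5918


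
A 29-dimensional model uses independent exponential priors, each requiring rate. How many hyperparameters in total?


Per parameter: 1 (rate).
Total = 29 * 1 = 29

29


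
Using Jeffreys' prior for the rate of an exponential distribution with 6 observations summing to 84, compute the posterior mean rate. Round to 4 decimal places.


Jeffreys' prior leads to posterior Gamma(6, 84).
Mean = 6/84 = 0.0714

0.0714


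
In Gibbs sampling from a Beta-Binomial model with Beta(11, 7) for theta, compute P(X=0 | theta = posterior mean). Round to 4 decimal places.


Posterior mean = alpha/(alpha+beta) = 11/18 = 0.6111
P(X=0|theta=mean) = 1 - theta = 0.3889

0.3889


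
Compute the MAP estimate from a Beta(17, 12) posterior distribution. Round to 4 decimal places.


MAP = mode of Beta distribution
= (alpha - 1)/(alpha + beta - 2)
= (17-1)/(17+12-2)
= 16/27 = 0.5926

0.5926


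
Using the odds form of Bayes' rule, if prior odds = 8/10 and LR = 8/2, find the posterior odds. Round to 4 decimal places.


Bayes' rule in odds form: posterior odds = prior odds * LR
= (8 * 8) / (10 * 2)
= 64/20 = 3.2

3.2


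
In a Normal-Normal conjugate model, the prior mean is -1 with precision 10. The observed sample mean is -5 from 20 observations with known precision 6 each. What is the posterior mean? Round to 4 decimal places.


Posterior precision = tau0 + n*tau = 10 + 20*6 = 130
Posterior mean = (tau0*mu0 + n*tau*xbar) / posterior_precision
= (10*-1 + 20*6*-5) / 130
= -610 / 130 = -4.6923

-4.6923


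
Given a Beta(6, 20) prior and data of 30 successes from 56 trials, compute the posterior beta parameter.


Number of failures = 56 - 30 = 26
Posterior beta = 20 + 26 = 46

46


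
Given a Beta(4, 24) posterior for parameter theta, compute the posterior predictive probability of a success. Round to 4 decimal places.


For a Beta-Bernoulli model, the predictive probability is the mean:
P(success) = 4/(4+24) = 4/28 = 0.1429

0.1429


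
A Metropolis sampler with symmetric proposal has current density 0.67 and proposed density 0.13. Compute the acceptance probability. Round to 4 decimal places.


For symmetric proposals, acceptance = min(1, pi(x*)/pi(x))
= min(1, 0.13/0.67)
= min(1, 0.194) = 0.194

0.194


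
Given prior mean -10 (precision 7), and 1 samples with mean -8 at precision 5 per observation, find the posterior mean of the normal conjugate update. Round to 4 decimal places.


The posterior mean is a precision-weighted average of prior and data.
Post. prec. = 7 + 5 = 12
Post. mean = (-70 + -40)/12 = -110/12 = -9.1667

-9.1667


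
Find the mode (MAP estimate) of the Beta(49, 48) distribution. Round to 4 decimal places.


For Beta(a,b) with a,b > 1:
Mode = (a-1)/(a+b-2) = (49-1)/(97-2)
= 48/95 = 0.5053

0.5053


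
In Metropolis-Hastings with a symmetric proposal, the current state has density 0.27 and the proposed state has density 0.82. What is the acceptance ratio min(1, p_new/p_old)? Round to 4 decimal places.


Ratio = p_new / p_old = 0.82 / 0.27 = 3.037
Acceptance = min(1, 3.037) = 1.0

1.0


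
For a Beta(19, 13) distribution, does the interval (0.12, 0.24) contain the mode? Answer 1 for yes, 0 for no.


Mode of Beta(a,b) = (a-1)/(a+b-2)
= (19-1)/(19+13-2) = 0.6
Check: 0.12 <= 0.6 <= 0.24?
Result: 0

0


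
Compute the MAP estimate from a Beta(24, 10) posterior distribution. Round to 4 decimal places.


MAP = mode of Beta distribution
= (alpha - 1)/(alpha + beta - 2)
= (24-1)/(24+10-2)
= 23/32 = 0.7188

0.7188


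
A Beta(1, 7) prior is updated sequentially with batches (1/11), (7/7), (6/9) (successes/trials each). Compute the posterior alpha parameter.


Sequential conjugate updating is equivalent to a single batch update.
Total successes across all batches = 14
alpha_posterior = alpha_prior + total_successes = 1 + 14
= 15

15


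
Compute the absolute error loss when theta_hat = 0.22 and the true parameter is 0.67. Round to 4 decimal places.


L = |theta_hat - theta_true|
= |0.22 - 0.67| = 0.45

0.45


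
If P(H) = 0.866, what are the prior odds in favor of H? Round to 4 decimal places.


Prior odds = P(H) / (1 - P(H))
= 0.866 / 0.134
= 6.4627

6.4627


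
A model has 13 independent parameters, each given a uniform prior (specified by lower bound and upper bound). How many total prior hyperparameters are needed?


Each uniform prior needs 2 hyperparameters (lower bound and upper bound).
Total = 2 * 13 = 26

26


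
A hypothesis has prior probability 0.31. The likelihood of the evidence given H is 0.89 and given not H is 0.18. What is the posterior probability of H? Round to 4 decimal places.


Using Bayes' theorem:
P(E) = 0.31 * 0.89 + 0.69 * 0.18
P(E) = 0.4001
P(H|E) = (0.31 * 0.89) / 0.4001 = 0.6896

0.6896


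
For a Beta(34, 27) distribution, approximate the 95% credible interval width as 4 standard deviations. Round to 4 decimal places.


Variance of Beta(a,b) = ab / ((a+b)^2 * (a+b+1))
= 34*27 / ((61)^2 * 62)
= 0.004
SD = sqrt(0.004) = 0.0631
Width = 4 * SD = 0.2523

0.2523


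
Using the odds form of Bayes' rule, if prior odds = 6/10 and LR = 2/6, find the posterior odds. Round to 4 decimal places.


Bayes' rule in odds form: posterior odds = prior odds * LR
= (6 * 2) / (10 * 6)
= 12/60 = 0.2

0.2


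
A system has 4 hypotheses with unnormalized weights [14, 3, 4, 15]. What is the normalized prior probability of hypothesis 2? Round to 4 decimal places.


The normalized prior is the weight divided by the total.
Total weight = 36
P(H2) = 3 / 36 = 0.0833

0.0833


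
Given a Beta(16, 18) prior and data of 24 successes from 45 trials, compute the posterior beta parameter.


Number of failures = 45 - 24 = 21
Posterior beta = 18 + 21 = 39

39


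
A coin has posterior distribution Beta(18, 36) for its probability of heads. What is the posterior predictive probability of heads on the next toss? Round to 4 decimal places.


Posterior predictive = E[theta] = alpha/(alpha+beta)
= 18/54
= 0.3333

0.3333


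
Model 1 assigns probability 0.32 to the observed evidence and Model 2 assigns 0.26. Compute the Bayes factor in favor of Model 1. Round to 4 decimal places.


BF = P(data|M1) / P(data|M2)
= 0.32 / 0.26 = 1.2308

1.2308


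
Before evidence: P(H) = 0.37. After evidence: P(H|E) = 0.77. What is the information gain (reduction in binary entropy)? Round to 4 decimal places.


Prior entropy = 0.9507
Posterior entropy = 0.778
Information gain = 0.9507 - 0.778 = 0.1727

0.1727


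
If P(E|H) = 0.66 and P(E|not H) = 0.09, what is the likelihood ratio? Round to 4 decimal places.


Likelihood ratio = P(E|H) / P(E|not H)
= 0.66 / 0.09
= 7.3333

7.3333


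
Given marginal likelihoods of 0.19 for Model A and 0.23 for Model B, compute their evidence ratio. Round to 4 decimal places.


Ratio = ML(A) / ML(B) = 0.19/0.23
= 0.8261

0.8261


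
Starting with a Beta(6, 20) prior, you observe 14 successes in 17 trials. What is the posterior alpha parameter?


For a Beta-Binomial conjugate model:
Posterior alpha = prior alpha + number of successes
= 6 + 14 = 20

20


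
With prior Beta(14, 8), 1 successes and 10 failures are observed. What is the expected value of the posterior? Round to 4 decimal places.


Posterior = Beta(15, 18)
E[theta] = alpha/(alpha+beta)
= 15/33 = 0.4545

0.4545


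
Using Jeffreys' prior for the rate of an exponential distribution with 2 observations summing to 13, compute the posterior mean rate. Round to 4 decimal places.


Jeffreys' prior leads to posterior Gamma(2, 13).
Mean = 2/13 = 0.1538

0.1538


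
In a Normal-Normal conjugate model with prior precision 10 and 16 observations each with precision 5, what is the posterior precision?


Posterior precision = prior precision + n * observation precision
= 10 + 16 * 5
= 10 + 80 = 90

90


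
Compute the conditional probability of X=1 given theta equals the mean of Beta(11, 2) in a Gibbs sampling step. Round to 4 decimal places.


Mean of Beta(11, 2) = 0.8462
P(X=1 | theta=0.8462) = 0.8462

0.8462


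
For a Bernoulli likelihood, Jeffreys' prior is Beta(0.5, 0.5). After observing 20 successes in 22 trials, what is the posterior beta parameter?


Jeffreys' prior for Bernoulli is Beta(0.5, 0.5).
Posterior is Beta(0.5 + k, 0.5 + n - k).
Posterior beta = 0.5 + (n - k) = 0.5 + 2 = 2.5

2.5
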